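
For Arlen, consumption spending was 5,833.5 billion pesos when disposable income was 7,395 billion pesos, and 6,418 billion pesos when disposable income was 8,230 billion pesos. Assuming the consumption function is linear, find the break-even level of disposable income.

MPC = (6418 − 5833.5)/(8230 − 7395) = 584.5/835 = 0.7
a = 5833.5 − 0.7(7395) = 5833.5 − 5176.5 = 657
Break-even: Y = a/(1−MPC) = 657/0.3 = 2190

Y = 2190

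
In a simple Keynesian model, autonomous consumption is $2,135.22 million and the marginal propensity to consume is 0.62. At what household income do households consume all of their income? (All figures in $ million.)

At break-even, C = Y: 2135.22 + 0.62Y = Y
0.38Y = 2135.22, so Y = 2135.22/0.38 = 5619

Y = 5619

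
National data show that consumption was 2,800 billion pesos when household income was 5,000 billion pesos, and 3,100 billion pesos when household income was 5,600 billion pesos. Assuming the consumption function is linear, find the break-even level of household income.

Y = 600

MPC = (3100 − 2800)/(5600 − 5000) = 300/600 = 0.5
a = 2800 − 0.5(5000) = 2800 − 2500 = 300
Break-even: Y = a/(1−MPC) = 300/0.5 = 600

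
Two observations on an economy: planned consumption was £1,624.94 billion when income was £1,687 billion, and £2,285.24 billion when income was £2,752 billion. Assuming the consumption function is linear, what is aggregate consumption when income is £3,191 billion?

MPC = (2285.24 − 1624.94)/(2752 − 1687) = 660.3/1065 = 0.62
a = 1624.94 − 0.62(1687) = 1624.94 − 1045.94 = 579
C = 579 + 0.62(3191) = 579 + 1978.42 = 2557.42

C = 2557.42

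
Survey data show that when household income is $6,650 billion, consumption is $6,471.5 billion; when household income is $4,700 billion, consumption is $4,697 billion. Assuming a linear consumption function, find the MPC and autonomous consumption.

MPC = ΔC/ΔY = (6471.5 − 4697)/(6650 − 4700) = 1774.5/1950 = 0.91
a = C − MPC·Y = 4697 − 0.91(4700) = 4697 − 4277 = 420

MPC = 0.91; a = 420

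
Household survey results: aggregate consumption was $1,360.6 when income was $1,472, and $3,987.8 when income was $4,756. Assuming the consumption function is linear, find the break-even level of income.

MPC = (3987.8 − 1360.6)/(4756 − 1472) = 2627.2/3284 = 0.8
a = 1360.6 − 0.8(1472) = 1360.6 − 1177.6 = 183
Break-even: Y = a/(1−MPC) = 183/0.2 = 915

Y = 915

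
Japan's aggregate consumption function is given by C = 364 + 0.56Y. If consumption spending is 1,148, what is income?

Y = 1400

364 + 0.56Y = 1148
0.56Y = 784, so Y = 784/0.56 = 1400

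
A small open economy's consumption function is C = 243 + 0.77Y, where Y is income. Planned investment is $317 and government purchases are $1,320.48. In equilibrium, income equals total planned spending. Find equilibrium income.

Y = 8176

Y = C + I + G = 243 + 0.77Y + 317 + 1320.48
Y − 0.77Y = 1880.48
0.23Y = 1880.48, so Y = 1880.48/0.23 = 8176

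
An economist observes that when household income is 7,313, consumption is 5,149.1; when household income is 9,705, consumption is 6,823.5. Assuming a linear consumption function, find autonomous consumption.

MPC = ΔC/ΔY = (6823.5 − 5149.1)/(9705 − 7313) = 1674.4/2392 = 0.7
a = C − MPC·Y = 5149.1 − 0.7(7313) = 5149.1 − 5119.1 = 30

a = 30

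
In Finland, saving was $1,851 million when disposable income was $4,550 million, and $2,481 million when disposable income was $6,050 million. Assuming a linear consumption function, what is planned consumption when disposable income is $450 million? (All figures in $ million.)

MPS = ΔS/ΔY = (2481 − 1851)/(6050 − 4550) = 630/1500 = 0.42
MPC = 1 − MPS = 0.58
Autonomous saving = 1851 − 0.42(4550) = -60, so a = 60
C = 60 + 0.58(450) = 60 + 261 = 321

C = 321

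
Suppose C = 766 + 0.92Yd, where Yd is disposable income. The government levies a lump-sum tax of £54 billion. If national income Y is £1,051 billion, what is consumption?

C = 1683.24

Yd = Y − T = 1051 − 54 = 997
C = 766 + 0.92(997) = 766 + 917.24 = 1683.24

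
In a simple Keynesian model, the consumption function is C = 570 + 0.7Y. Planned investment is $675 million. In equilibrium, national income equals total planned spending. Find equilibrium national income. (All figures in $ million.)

Y = 4150

Y = C + I = 570 + 0.7Y + 675
Y − 0.7Y = 1245
0.3Y = 1245, so Y = 1245/0.3 = 4150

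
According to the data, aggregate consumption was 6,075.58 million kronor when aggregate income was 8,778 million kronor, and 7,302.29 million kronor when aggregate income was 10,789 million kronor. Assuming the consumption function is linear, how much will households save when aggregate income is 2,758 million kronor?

MPC = (7302.29 − 6075.58)/(10789 − 8778) = 1226.71/2011 = 0.61
a = 6075.58 − 0.61(8778) = 6075.58 − 5354.58 = 721
C = 721 + 0.61(2758) = 2403.38
S = 2758 − 2403.38 = 354.62

S = 354.62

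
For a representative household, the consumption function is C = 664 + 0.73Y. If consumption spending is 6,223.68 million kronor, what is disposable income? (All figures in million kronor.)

664 + 0.73Y = 6223.68
0.73Y = 5559.68, so Y = 5559.68/0.73 = 7616

Y = 7616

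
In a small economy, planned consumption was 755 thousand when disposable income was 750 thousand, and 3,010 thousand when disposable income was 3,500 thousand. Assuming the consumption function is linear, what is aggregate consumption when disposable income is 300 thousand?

C = 386

MPC = (3010 − 755)/(3500 − 750) = 2255/2750 = 0.82
a = 755 − 0.82(750) = 755 − 615 = 140
C = 140 + 0.82(300) = 140 + 246 = 386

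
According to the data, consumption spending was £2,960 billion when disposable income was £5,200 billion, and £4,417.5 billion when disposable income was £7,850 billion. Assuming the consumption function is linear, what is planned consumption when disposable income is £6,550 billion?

C = 3702.5

MPC = (4417.5 − 2960)/(7850 − 5200) = 1457.5/2650 = 0.55
a = 2960 − 0.55(5200) = 2960 − 2860 = 100
C = 100 + 0.55(6550) = 100 + 3602.5 = 3702.5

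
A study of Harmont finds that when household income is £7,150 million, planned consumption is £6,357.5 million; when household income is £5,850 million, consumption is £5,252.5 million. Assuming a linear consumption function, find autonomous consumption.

a = 280

MPC = ΔC/ΔY = (6357.5 − 5252.5)/(7150 − 5850) = 1105/1300 = 0.85
a = C − MPC·Y = 5252.5 − 0.85(5850) = 5252.5 − 4972.5 = 280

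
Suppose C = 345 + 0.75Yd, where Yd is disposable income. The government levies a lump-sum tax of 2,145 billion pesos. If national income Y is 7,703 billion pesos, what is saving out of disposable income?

Yd = Y − T = 7703 − 2145 = 5558
C = 345 + 0.75(5558) = 345 + 4168.5 = 4513.5
S = Yd − C = 5558 − 4513.5 = 1044.5

S = 1044.5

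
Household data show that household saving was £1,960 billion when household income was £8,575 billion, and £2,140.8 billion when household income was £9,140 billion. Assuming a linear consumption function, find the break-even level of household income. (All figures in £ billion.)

MPS = ΔS/ΔY = (2140.8 − 1960)/(9140 − 8575) = 180.8/565 = 0.32
MPC = 1 − MPS = 0.68
From S(8575) = 1960: −a + 0.32(8575) = 1960, so a = 2744 − 1960 = 784
Break-even (S = 0): Y = a/MPS = 784/0.32 = 2450

Y = 2450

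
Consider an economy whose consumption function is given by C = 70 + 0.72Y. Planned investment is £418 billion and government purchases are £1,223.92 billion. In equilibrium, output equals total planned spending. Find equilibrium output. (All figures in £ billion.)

Y = 6114

Y = C + I + G = 70 + 0.72Y + 418 + 1223.92
Y − 0.72Y = 1711.92
0.28Y = 1711.92, so Y = 1711.92/0.28 = 6114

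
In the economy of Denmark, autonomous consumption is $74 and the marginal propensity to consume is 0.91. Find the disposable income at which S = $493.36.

S = Y − C = -74 + 0.09Y
-74 + 0.09Y = 493.36, so 0.09Y = 567.36 and Y = 6304

Y = 6304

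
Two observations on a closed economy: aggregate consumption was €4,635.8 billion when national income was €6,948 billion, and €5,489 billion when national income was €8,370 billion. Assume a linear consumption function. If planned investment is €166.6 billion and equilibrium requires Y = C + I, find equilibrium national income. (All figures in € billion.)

MPC = (5489 − 4635.8)/(8370 − 6948) = 853.2/1422 = 0.6
a = 4635.8 − 0.6(6948) = 467
Equilibrium: Y = 467 + 0.6Y + 166.6
0.4Y = 633.6, so Y = 633.6/0.4 = 1584

Y = 1584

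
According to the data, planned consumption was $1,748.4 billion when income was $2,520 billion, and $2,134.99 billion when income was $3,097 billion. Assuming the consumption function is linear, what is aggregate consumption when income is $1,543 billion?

C = 1093.81

MPC = (2134.99 − 1748.4)/(3097 − 2520) = 386.59/577 = 0.67
a = 1748.4 − 0.67(2520) = 1748.4 − 1688.4 = 60
C = 60 + 0.67(1543) = 60 + 1033.81 = 1093.81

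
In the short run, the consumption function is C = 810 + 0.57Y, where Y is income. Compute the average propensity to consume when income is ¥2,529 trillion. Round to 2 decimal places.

APC = 0.89

C = 810 + 0.57(2529) = 2251.53
APC = C/Y = 2251.53/2529 = 0.89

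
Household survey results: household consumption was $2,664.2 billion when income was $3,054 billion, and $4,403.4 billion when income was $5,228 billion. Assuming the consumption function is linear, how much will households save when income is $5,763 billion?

S = 931.6

MPC = (4403.4 − 2664.2)/(5228 − 3054) = 1739.2/2174 = 0.8
a = 2664.2 − 0.8(3054) = 2664.2 − 2443.2 = 221
C = 221 + 0.8(5763) = 4831.4
S = 5763 − 4831.4 = 931.6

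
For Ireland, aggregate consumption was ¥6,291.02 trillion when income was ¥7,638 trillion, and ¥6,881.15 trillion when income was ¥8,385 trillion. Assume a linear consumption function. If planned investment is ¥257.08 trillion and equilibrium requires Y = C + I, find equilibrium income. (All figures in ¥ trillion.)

MPC = (6881.15 − 6291.02)/(8385 − 7638) = 590.13/747 = 0.79
a = 6291.02 − 0.79(7638) = 257
Equilibrium: Y = 257 + 0.79Y + 257.08
0.21Y = 514.08, so Y = 514.08/0.21 = 2448

Y = 2448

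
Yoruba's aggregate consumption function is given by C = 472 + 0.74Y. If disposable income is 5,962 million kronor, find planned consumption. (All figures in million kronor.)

C = 4883.88

C = 472 + 0.74(5962) = 472 + 4411.88 = 4883.88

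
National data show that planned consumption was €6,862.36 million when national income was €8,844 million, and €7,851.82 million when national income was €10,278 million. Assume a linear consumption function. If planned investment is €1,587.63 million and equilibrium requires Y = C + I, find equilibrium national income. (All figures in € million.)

Y = 7573

MPC = (7851.82 − 6862.36)/(10278 − 8844) = 989.46/1434 = 0.69
a = 6862.36 − 0.69(8844) = 760
Equilibrium: Y = 760 + 0.69Y + 1587.63
0.31Y = 2347.63, so Y = 2347.63/0.31 = 7573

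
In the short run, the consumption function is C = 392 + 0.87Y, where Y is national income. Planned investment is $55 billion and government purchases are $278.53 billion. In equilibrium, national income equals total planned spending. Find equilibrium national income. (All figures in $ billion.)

Y = C + I + G = 392 + 0.87Y + 55 + 278.53
Y − 0.87Y = 725.53
0.13Y = 725.53, so Y = 725.53/0.13 = 5581

Y = 5581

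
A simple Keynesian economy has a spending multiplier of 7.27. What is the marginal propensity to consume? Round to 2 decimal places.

k = 1/(1 − MPC), so 1 − MPC = 1/k = 1/7.27 = 0.1376
MPC = 1 − 0.1376 = 0.86

MPC = 0.86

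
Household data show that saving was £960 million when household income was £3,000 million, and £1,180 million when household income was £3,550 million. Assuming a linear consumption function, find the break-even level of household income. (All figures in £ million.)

MPS = ΔS/ΔY = (1180 − 960)/(3550 − 3000) = 220/550 = 0.4
MPC = 1 − MPS = 0.6
From S(3000) = 960: −a + 0.4(3000) = 960, so a = 1200 − 960 = 240
Break-even (S = 0): Y = a/MPS = 240/0.4 = 600

Y = 600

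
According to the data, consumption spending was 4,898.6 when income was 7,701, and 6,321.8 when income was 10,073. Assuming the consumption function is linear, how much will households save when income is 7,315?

S = 2648

MPC = (6321.8 − 4898.6)/(10073 − 7701) = 1423.2/2372 = 0.6
a = 4898.6 − 0.6(7701) = 4898.6 − 4620.6 = 278
C = 278 + 0.6(7315) = 4667
S = 7315 − 4667 = 2648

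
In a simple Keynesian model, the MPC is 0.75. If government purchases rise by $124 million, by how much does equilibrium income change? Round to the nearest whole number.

The multiplier is 1/(1 − MPC) = 1/0.25.
ΔY = 124/0.25 = 496.00 ≈ 496

ΔY ≈ 496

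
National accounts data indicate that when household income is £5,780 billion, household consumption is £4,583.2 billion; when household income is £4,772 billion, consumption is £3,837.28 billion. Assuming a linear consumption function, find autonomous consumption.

MPC = ΔC/ΔY = (4583.2 − 3837.28)/(5780 − 4772) = 745.92/1008 = 0.74
a = C − MPC·Y = 3837.28 − 0.74(4772) = 3837.28 − 3531.28 = 306

a = 306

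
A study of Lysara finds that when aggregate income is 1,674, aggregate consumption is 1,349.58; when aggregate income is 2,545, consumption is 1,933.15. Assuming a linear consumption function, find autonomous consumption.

a = 228

MPC = ΔC/ΔY = (1933.15 − 1349.58)/(2545 − 1674) = 583.57/871 = 0.67
a = C − MPC·Y = 1349.58 − 0.67(1674) = 1349.58 − 1121.58 = 228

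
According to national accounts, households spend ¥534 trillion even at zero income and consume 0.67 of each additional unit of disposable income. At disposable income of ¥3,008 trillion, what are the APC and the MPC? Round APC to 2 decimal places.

APC = 0.85; MPC = 0.67

MPC = 0.67 (the slope of the consumption function)
C = 534 + 0.67(3008) = 2549.36, so APC = 2549.36/3008 = 0.85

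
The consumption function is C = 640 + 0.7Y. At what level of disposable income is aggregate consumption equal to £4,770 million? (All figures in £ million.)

Y = 5900

640 + 0.7Y = 4770
0.7Y = 4130, so Y = 4130/0.7 = 5900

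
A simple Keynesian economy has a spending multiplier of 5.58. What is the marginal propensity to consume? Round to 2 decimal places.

k = 1/(1 − MPC), so 1 − MPC = 1/k = 1/5.58 = 0.1792
MPC = 1 − 0.1792 = 0.82

MPC = 0.82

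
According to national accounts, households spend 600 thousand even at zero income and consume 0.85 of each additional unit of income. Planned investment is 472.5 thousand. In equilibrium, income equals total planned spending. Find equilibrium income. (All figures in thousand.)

Y = C + I = 600 + 0.85Y + 472.5
Y − 0.85Y = 1072.5
0.15Y = 1072.5, so Y = 1072.5/0.15 = 7150

Y = 7150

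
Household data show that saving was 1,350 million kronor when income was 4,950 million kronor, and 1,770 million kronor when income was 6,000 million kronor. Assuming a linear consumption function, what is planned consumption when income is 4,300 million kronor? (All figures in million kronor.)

MPS = ΔS/ΔY = (1770 − 1350)/(6000 − 4950) = 420/1050 = 0.4
MPC = 1 − MPS = 0.6
Autonomous saving = 1350 − 0.4(4950) = -630, so a = 630
C = 630 + 0.6(4300) = 630 + 2580 = 3210

C = 3210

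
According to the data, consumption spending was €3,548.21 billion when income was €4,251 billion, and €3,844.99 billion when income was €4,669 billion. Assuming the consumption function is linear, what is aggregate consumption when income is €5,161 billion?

C = 4194.31

MPC = (3844.99 − 3548.21)/(4669 − 4251) = 296.78/418 = 0.71
a = 3548.21 − 0.71(4251) = 3548.21 − 3018.21 = 530
C = 530 + 0.71(5161) = 530 + 3664.31 = 4194.31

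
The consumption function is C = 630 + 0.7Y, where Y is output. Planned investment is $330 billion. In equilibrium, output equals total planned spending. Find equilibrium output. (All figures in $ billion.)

Y = C + I = 630 + 0.7Y + 330
Y − 0.7Y = 960
0.3Y = 960, so Y = 960/0.3 = 3200

Y = 3200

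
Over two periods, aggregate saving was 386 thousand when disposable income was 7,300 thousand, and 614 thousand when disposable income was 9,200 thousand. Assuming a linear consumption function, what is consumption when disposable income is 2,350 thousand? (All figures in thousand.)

MPS = ΔS/ΔY = (614 − 386)/(9200 − 7300) = 228/1900 = 0.12
MPC = 1 − MPS = 0.88
Autonomous saving = 386 − 0.12(7300) = -490, so a = 490
C = 490 + 0.88(2350) = 490 + 2068 = 2558

C = 2558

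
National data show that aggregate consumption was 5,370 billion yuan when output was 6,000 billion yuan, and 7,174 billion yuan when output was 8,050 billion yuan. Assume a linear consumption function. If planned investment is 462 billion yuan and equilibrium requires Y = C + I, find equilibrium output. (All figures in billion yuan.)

Y = 4600

MPC = (7174 − 5370)/(8050 − 6000) = 1804/2050 = 0.88
a = 5370 − 0.88(6000) = 90
Equilibrium: Y = 90 + 0.88Y + 462
0.12Y = 552, so Y = 552/0.12 = 4600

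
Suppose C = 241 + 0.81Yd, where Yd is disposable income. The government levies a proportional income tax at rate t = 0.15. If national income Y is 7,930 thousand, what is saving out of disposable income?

S = 1039.695

Yd = (1 − 0.15)(7930) = 0.85(7930) = 6740.5
C = 241 + 0.81(6740.5) = 241 + 5459.805 = 5700.805
S = Yd − C = 6740.5 − 5700.805 = 1039.695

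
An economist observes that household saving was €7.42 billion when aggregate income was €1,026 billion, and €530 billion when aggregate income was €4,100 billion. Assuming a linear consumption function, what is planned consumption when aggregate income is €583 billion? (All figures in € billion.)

C = 650.89

MPS = ΔS/ΔY = (530 − 7.42)/(4100 − 1026) = 522.58/3074 = 0.17
MPC = 1 − MPS = 0.83
Autonomous saving = 7.42 − 0.17(1026) = -167, so a = 167
C = 167 + 0.83(583) = 167 + 483.89 = 650.89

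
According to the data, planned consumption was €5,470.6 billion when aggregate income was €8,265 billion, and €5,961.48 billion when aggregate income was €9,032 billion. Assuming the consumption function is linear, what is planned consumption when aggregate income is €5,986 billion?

MPC = (5961.48 − 5470.6)/(9032 − 8265) = 490.88/767 = 0.64
a = 5470.6 − 0.64(8265) = 5470.6 − 5289.6 = 181
C = 181 + 0.64(5986) = 181 + 3831.04 = 4012.04

C = 4012.04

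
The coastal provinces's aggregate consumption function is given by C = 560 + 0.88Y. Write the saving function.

S = -560 + 0.12Y

S = Y − C = Y − (560 + 0.88Y) = -560 + (1 − 0.88)Y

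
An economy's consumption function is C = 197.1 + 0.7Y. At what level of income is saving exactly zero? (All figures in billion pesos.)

Y = 657

At break-even, C = Y: 197.1 + 0.7Y = Y
0.3Y = 197.1, so Y = 197.1/0.3 = 657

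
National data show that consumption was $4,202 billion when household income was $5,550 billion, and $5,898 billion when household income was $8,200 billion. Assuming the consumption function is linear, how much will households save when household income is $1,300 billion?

S = -182

MPC = (5898 − 4202)/(8200 − 5550) = 1696/2650 = 0.64
a = 4202 − 0.64(5550) = 4202 − 3552 = 650
C = 650 + 0.64(1300) = 1482
S = 1300 − 1482 = -182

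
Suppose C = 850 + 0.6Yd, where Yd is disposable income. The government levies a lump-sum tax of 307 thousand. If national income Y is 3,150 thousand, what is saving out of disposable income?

Yd = Y − T = 3150 − 307 = 2843
C = 850 + 0.6(2843) = 850 + 1705.8 = 2555.8
S = Yd − C = 2843 − 2555.8 = 287.2

S = 287.2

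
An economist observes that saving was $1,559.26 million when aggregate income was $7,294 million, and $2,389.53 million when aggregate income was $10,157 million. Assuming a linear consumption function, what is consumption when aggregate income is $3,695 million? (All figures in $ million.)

MPS = ΔS/ΔY = (2389.53 − 1559.26)/(10157 − 7294) = 830.27/2863 = 0.29
MPC = 1 − MPS = 0.71
Autonomous saving = 1559.26 − 0.29(7294) = -556, so a = 556
C = 556 + 0.71(3695) = 556 + 2623.45 = 3179.45

C = 3179.45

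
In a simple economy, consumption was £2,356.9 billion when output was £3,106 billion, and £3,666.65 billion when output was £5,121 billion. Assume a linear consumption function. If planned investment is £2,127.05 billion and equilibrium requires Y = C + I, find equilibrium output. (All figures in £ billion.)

Y = 7043

MPC = (3666.65 − 2356.9)/(5121 − 3106) = 1309.75/2015 = 0.65
a = 2356.9 − 0.65(3106) = 338
Equilibrium: Y = 338 + 0.65Y + 2127.05
0.35Y = 2465.05, so Y = 2465.05/0.35 = 7043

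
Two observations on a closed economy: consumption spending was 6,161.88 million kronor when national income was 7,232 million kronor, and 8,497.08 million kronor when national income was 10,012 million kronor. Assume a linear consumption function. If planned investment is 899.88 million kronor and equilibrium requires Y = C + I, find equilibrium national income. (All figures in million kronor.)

MPC = (8497.08 − 6161.88)/(10012 − 7232) = 2335.2/2780 = 0.84
a = 6161.88 − 0.84(7232) = 87
Equilibrium: Y = 87 + 0.84Y + 899.88
0.16Y = 986.88, so Y = 986.88/0.16 = 6168

Y = 6168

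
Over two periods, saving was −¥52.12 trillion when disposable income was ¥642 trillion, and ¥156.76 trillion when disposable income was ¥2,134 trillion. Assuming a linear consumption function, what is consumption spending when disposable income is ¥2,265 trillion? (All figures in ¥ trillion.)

MPS = ΔS/ΔY = (156.76 − (-52.12))/(2134 − 642) = 208.88/1492 = 0.14
MPC = 1 − MPS = 0.86
Autonomous saving = -52.12 − 0.14(642) = -142, so a = 142
C = 142 + 0.86(2265) = 142 + 1947.9 = 2089.9

C = 2089.9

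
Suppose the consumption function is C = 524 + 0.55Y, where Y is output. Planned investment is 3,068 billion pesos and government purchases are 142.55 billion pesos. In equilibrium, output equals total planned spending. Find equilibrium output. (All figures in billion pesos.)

Y = C + I + G = 524 + 0.55Y + 3068 + 142.55
Y − 0.55Y = 3734.55
0.45Y = 3734.55, so Y = 3734.55/0.45 = 8299

Y = 8299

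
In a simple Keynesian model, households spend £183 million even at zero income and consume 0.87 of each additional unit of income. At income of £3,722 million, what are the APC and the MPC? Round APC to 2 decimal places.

APC = 0.92; MPC = 0.87

MPC = 0.87 (the slope of the consumption function)
C = 183 + 0.87(3722) = 3421.14, so APC = 3421.14/3722 = 0.92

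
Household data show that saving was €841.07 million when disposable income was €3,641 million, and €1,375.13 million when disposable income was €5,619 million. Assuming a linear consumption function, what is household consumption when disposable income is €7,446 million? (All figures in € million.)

C = 5577.58

MPS = ΔS/ΔY = (1375.13 − 841.07)/(5619 − 3641) = 534.06/1978 = 0.27
MPC = 1 − MPS = 0.73
Autonomous saving = 841.07 − 0.27(3641) = -142, so a = 142
C = 142 + 0.73(7446) = 142 + 5435.58 = 5577.58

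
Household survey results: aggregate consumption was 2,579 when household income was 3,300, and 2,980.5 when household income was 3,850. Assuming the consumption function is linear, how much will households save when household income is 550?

S = -21.5

MPC = (2980.5 − 2579)/(3850 − 3300) = 401.5/550 = 0.73
a = 2579 − 0.73(3300) = 2579 − 2409 = 170
C = 170 + 0.73(550) = 571.5
S = 550 − 571.5 = -21.5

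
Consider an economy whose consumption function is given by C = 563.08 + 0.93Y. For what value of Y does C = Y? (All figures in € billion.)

At break-even, C = Y: 563.08 + 0.93Y = Y
0.07Y = 563.08, so Y = 563.08/0.07 = 8044

Y = 8044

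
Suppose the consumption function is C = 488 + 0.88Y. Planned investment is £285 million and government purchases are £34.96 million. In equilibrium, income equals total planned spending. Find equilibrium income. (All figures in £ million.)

Y = C + I + G = 488 + 0.88Y + 285 + 34.96
Y − 0.88Y = 807.96
0.12Y = 807.96, so Y = 807.96/0.12 = 6733

Y = 6733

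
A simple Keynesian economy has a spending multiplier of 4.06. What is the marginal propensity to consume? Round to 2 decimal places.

MPC = 0.75

k = 1/(1 − MPC), so 1 − MPC = 1/k = 1/4.06 = 0.2463
MPC = 1 − 0.2463 = 0.75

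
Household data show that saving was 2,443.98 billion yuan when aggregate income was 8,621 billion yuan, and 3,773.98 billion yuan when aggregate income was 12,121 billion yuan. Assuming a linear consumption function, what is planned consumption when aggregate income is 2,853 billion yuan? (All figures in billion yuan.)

MPS = ΔS/ΔY = (3773.98 − 2443.98)/(12121 − 8621) = 1330/3500 = 0.38
MPC = 1 − MPS = 0.62
Autonomous saving = 2443.98 − 0.38(8621) = -832, so a = 832
C = 832 + 0.62(2853) = 832 + 1768.86 = 2600.86

C = 2600.86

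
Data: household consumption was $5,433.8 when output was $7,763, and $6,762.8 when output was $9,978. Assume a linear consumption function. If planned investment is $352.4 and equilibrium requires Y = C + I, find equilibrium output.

Y = 2821

MPC = (6762.8 − 5433.8)/(9978 − 7763) = 1329/2215 = 0.6
a = 5433.8 − 0.6(7763) = 776
Equilibrium: Y = 776 + 0.6Y + 352.4
0.4Y = 1128.4, so Y = 1128.4/0.4 = 2821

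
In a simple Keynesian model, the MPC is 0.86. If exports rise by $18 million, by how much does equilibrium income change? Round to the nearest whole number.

ΔY ≈ 129

The multiplier is 1/(1 − MPC) = 1/0.14.
ΔY = 18/0.14 = 128.57 ≈ 129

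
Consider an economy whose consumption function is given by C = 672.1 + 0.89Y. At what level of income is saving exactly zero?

At break-even, C = Y: 672.1 + 0.89Y = Y
0.11Y = 672.1, so Y = 672.1/0.11 = 6110

Y = 6110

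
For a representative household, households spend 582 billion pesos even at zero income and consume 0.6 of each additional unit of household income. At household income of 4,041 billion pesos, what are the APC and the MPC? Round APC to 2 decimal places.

APC = 0.74; MPC = 0.6

MPC = 0.6 (the slope of the consumption function)
C = 582 + 0.6(4041) = 3006.6, so APC = 3006.6/4041 = 0.74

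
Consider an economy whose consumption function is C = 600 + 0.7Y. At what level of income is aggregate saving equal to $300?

Y = 3000

S = Y − C = -600 + 0.3Y
-600 + 0.3Y = 300, so 0.3Y = 900 and Y = 3000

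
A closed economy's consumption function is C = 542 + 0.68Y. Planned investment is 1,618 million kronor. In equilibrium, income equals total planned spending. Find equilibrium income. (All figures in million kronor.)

Y = 6750

Y = C + I = 542 + 0.68Y + 1618
Y − 0.68Y = 2160
0.32Y = 2160, so Y = 2160/0.32 = 6750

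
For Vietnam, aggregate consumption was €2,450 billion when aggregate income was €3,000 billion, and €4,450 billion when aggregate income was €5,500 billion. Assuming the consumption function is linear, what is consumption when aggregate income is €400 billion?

MPC = (4450 − 2450)/(5500 − 3000) = 2000/2500 = 0.8
a = 2450 − 0.8(3000) = 2450 − 2400 = 50
C = 50 + 0.8(400) = 50 + 320 = 370

C = 370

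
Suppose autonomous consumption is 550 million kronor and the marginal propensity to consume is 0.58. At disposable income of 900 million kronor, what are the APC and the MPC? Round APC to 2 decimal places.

MPC = 0.58 (the slope of the consumption function)
C = 550 + 0.58(900) = 1072, so APC = 1072/900 = 1.19

APC = 1.19; MPC = 0.58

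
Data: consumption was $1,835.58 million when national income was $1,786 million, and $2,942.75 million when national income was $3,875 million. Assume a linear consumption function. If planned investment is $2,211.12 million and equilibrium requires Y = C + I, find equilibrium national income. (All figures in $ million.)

Y = 6596

MPC = (2942.75 − 1835.58)/(3875 − 1786) = 1107.17/2089 = 0.53
a = 1835.58 − 0.53(1786) = 889
Equilibrium: Y = 889 + 0.53Y + 2211.12
0.47Y = 3100.12, so Y = 3100.12/0.47 = 6596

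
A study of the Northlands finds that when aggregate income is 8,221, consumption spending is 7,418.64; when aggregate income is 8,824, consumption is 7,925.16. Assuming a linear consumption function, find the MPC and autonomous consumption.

MPC = 0.84; a = 513

MPC = ΔC/ΔY = (7925.16 − 7418.64)/(8824 − 8221) = 506.52/603 = 0.84
a = C − MPC·Y = 7418.64 − 0.84(8221) = 7418.64 − 6905.64 = 513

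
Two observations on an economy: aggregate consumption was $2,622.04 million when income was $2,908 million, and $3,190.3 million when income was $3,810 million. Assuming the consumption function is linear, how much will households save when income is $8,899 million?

MPC = (3190.3 − 2622.04)/(3810 − 2908) = 568.26/902 = 0.63
a = 2622.04 − 0.63(2908) = 2622.04 − 1832.04 = 790
C = 790 + 0.63(8899) = 6396.37
S = 8899 − 6396.37 = 2502.63

S = 2502.63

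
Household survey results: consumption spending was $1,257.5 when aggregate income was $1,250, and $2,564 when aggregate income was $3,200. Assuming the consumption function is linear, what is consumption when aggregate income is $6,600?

C = 4842

MPC = (2564 − 1257.5)/(3200 − 1250) = 1306.5/1950 = 0.67
a = 1257.5 − 0.67(1250) = 1257.5 − 837.5 = 420
C = 420 + 0.67(6600) = 420 + 4422 = 4842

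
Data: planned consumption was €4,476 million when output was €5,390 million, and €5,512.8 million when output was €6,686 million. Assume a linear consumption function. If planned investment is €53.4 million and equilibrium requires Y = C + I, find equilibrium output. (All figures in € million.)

Y = 1087

MPC = (5512.8 − 4476)/(6686 − 5390) = 1036.8/1296 = 0.8
a = 4476 − 0.8(5390) = 164
Equilibrium: Y = 164 + 0.8Y + 53.4
0.2Y = 217.4, so Y = 217.4/0.2 = 1087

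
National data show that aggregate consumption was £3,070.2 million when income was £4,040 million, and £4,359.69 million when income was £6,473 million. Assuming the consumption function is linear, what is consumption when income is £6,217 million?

C = 4224.01

MPC = (4359.69 − 3070.2)/(6473 − 4040) = 1289.49/2433 = 0.53
a = 3070.2 − 0.53(4040) = 3070.2 − 2141.2 = 929
C = 929 + 0.53(6217) = 929 + 3295.01 = 4224.01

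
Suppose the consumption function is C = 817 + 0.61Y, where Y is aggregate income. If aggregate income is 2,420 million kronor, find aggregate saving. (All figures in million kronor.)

S = 126.8

C = 817 + 0.61(2420) = 817 + 1476.2 = 2293.2
S = Y − C = 2420 − 2293.2 = 126.8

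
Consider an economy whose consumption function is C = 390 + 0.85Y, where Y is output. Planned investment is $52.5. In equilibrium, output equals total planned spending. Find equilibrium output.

Y = 2950

Y = C + I = 390 + 0.85Y + 52.5
Y − 0.85Y = 442.5
0.15Y = 442.5, so Y = 442.5/0.15 = 2950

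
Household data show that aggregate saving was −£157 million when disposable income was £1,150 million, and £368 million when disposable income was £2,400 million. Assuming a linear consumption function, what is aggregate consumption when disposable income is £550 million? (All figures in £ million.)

MPS = ΔS/ΔY = (368 − (-157))/(2400 − 1150) = 525/1250 = 0.42
MPC = 1 − MPS = 0.58
Autonomous saving = -157 − 0.42(1150) = -640, so a = 640
C = 640 + 0.58(550) = 640 + 319 = 959

C = 959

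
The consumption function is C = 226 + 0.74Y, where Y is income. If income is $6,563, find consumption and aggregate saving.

C = 226 + 0.74(6563) = 226 + 4856.62 = 5082.62
S = Y − C = 6563 − 5082.62 = 1480.38

C = 5082.62; S = 1480.38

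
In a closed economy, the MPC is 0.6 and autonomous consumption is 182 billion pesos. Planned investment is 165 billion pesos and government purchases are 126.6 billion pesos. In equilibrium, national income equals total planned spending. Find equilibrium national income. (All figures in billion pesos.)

Y = C + I + G = 182 + 0.6Y + 165 + 126.6
Y − 0.6Y = 473.6
0.4Y = 473.6, so Y = 473.6/0.4 = 1184

Y = 1184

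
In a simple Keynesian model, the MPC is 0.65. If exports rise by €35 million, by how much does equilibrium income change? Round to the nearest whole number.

ΔY ≈ 100

The multiplier is 1/(1 − MPC) = 1/0.35.
ΔY = 35/0.35 = 100.00 ≈ 100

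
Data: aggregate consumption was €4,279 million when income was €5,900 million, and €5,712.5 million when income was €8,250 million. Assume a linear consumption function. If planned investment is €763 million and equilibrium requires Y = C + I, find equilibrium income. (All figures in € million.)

MPC = (5712.5 − 4279)/(8250 − 5900) = 1433.5/2350 = 0.61
a = 4279 − 0.61(5900) = 680
Equilibrium: Y = 680 + 0.61Y + 763
0.39Y = 1443, so Y = 1443/0.39 = 3700

Y = 3700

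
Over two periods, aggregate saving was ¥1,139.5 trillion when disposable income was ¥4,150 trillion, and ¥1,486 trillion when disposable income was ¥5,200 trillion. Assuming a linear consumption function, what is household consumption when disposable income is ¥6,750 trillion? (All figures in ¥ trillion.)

C = 4752.5

MPS = ΔS/ΔY = (1486 − 1139.5)/(5200 − 4150) = 346.5/1050 = 0.33
MPC = 1 − MPS = 0.67
Autonomous saving = 1139.5 − 0.33(4150) = -230, so a = 230
C = 230 + 0.67(6750) = 230 + 4522.5 = 4752.5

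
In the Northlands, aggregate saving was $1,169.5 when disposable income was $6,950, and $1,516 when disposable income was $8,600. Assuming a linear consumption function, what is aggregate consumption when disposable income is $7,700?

C = 6373

MPS = ΔS/ΔY = (1516 − 1169.5)/(8600 − 6950) = 346.5/1650 = 0.21
MPC = 1 − MPS = 0.79
Autonomous saving = 1169.5 − 0.21(6950) = -290, so a = 290
C = 290 + 0.79(7700) = 290 + 6083 = 6373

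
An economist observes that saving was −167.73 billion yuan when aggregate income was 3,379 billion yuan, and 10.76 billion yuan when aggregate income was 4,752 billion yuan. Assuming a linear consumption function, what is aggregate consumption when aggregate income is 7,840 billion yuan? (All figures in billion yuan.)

C = 7427.8

MPS = ΔS/ΔY = (10.76 − (-167.73))/(4752 − 3379) = 178.49/1373 = 0.13
MPC = 1 − MPS = 0.87
Autonomous saving = -167.73 − 0.13(3379) = -607, so a = 607
C = 607 + 0.87(7840) = 607 + 6820.8 = 7427.8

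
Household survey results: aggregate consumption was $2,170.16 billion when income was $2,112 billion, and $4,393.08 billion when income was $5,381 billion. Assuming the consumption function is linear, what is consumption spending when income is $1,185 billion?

C = 1539.8

MPC = (4393.08 − 2170.16)/(5381 − 2112) = 2222.92/3269 = 0.68
a = 2170.16 − 0.68(2112) = 2170.16 − 1436.16 = 734
C = 734 + 0.68(1185) = 734 + 805.8 = 1539.8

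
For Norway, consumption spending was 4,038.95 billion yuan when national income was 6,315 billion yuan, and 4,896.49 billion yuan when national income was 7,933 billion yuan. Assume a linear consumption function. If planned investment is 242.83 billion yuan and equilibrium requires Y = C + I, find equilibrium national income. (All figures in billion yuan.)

Y = 1989

MPC = (4896.49 − 4038.95)/(7933 − 6315) = 857.54/1618 = 0.53
a = 4038.95 − 0.53(6315) = 692
Equilibrium: Y = 692 + 0.53Y + 242.83
0.47Y = 934.83, so Y = 934.83/0.47 = 1989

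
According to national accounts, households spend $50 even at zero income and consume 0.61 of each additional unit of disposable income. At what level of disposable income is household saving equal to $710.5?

S = Y − C = -50 + 0.39Y
-50 + 0.39Y = 710.5, so 0.39Y = 760.5 and Y = 1950

Y = 1950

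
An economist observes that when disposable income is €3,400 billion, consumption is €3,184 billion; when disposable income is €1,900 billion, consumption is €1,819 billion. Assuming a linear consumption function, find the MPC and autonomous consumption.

MPC = ΔC/ΔY = (3184 − 1819)/(3400 − 1900) = 1365/1500 = 0.91
a = C − MPC·Y = 1819 − 0.91(1900) = 1819 − 1729 = 90

MPC = 0.91; a = 90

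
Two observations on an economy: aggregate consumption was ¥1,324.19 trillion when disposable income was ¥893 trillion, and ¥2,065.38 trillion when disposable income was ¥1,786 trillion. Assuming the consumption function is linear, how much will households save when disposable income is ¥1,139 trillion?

MPC = (2065.38 − 1324.19)/(1786 − 893) = 741.19/893 = 0.83
a = 1324.19 − 0.83(893) = 1324.19 − 741.19 = 583
C = 583 + 0.83(1139) = 1528.37
S = 1139 − 1528.37 = -389.37

S = -389.37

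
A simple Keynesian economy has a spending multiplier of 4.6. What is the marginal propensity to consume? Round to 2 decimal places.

MPC = 0.78

k = 1/(1 − MPC), so 1 − MPC = 1/k = 1/4.6 = 0.2174
MPC = 1 − 0.2174 = 0.78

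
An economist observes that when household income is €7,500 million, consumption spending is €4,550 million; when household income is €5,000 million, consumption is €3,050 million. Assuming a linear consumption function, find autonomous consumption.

a = 50

MPC = ΔC/ΔY = (4550 − 3050)/(7500 − 5000) = 1500/2500 = 0.6
a = C − MPC·Y = 3050 − 0.6(5000) = 3050 − 3000 = 50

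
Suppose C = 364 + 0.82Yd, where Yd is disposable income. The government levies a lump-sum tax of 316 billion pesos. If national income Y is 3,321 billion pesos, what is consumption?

C = 2828.1

Yd = Y − T = 3321 − 316 = 3005
C = 364 + 0.82(3005) = 364 + 2464.1 = 2828.1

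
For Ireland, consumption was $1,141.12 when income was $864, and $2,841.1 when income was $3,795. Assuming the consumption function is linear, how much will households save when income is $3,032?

MPC = (2841.1 − 1141.12)/(3795 − 864) = 1699.98/2931 = 0.58
a = 1141.12 − 0.58(864) = 1141.12 − 501.12 = 640
C = 640 + 0.58(3032) = 2398.56
S = 3032 − 2398.56 = 633.44

S = 633.44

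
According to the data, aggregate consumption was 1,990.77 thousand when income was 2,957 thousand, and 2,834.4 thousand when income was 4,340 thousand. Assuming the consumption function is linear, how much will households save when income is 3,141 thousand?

MPC = (2834.4 − 1990.77)/(4340 − 2957) = 843.63/1383 = 0.61
a = 1990.77 − 0.61(2957) = 1990.77 − 1803.77 = 187
C = 187 + 0.61(3141) = 2103.01
S = 3141 − 2103.01 = 1037.99

S = 1037.99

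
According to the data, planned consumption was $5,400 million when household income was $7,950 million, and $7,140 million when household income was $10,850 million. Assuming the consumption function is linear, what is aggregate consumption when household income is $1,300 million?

MPC = (7140 − 5400)/(10850 − 7950) = 1740/2900 = 0.6
a = 5400 − 0.6(7950) = 5400 − 4770 = 630
C = 630 + 0.6(1300) = 630 + 780 = 1410

C = 1410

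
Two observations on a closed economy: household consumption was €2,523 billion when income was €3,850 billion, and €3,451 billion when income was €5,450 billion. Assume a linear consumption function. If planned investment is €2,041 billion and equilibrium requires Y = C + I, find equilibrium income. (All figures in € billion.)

MPC = (3451 − 2523)/(5450 − 3850) = 928/1600 = 0.58
a = 2523 − 0.58(3850) = 290
Equilibrium: Y = 290 + 0.58Y + 2041
0.42Y = 2331, so Y = 2331/0.42 = 5550

Y = 5550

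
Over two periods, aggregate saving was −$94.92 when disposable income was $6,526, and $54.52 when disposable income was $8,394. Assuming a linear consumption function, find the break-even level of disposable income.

MPS = ΔS/ΔY = (54.52 − (-94.92))/(8394 − 6526) = 149.44/1868 = 0.08
MPC = 1 − MPS = 0.92
From S(6526) = -94.92: −a + 0.08(6526) = -94.92, so a = 522.08 − (-94.92) = 617
Break-even (S = 0): Y = a/MPS = 617/0.08 = 7712.5

Y = 7712.5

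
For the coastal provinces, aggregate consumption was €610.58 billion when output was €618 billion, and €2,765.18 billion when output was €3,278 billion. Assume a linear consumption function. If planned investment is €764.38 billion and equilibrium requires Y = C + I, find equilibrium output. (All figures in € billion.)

MPC = (2765.18 − 610.58)/(3278 − 618) = 2154.6/2660 = 0.81
a = 610.58 − 0.81(618) = 110
Equilibrium: Y = 110 + 0.81Y + 764.38
0.19Y = 874.38, so Y = 874.38/0.19 = 4602

Y = 4602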